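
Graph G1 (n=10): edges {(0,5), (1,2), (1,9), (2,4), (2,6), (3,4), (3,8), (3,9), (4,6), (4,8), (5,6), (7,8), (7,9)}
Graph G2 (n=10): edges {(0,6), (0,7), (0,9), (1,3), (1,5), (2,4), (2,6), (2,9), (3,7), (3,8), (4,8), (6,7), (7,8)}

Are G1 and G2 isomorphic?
Yes, isomorphic

The graphs are isomorphic.
One valid mapping φ: V(G1) → V(G2): 0→5, 1→4, 2→8, 3→6, 4→7, 5→1, 6→3, 7→9, 8→0, 9→2

Verify φ preserves adjacency — for each edge of G1, its image is an edge of G2:
  (0,5) → (φ(0),φ(5)) = (1,5) ∈ E(G2) ✓
  (1,2) → (φ(1),φ(2)) = (4,8) ∈ E(G2) ✓
  (1,9) → (φ(1),φ(9)) = (2,4) ∈ E(G2) ✓
  (2,4) → (φ(2),φ(4)) = (7,8) ∈ E(G2) ✓
  (2,6) → (φ(2),φ(6)) = (3,8) ∈ E(G2) ✓
  (3,4) → (φ(3),φ(4)) = (6,7) ∈ E(G2) ✓
  (3,8) → (φ(3),φ(8)) = (0,6) ∈ E(G2) ✓
  (3,9) → (φ(3),φ(9)) = (2,6) ∈ E(G2) ✓
  (4,6) → (φ(4),φ(6)) = (3,7) ∈ E(G2) ✓
  (4,8) → (φ(4),φ(8)) = (0,7) ∈ E(G2) ✓
  (5,6) → (φ(5),φ(6)) = (1,3) ∈ E(G2) ✓
  (7,8) → (φ(7),φ(8)) = (0,9) ∈ E(G2) ✓
  (7,9) → (φ(7),φ(9)) = (2,9) ∈ E(G2) ✓
All 13 edges of G1 map to edges of G2, and |E(G1)| = |E(G2)| = 13, so φ is a bijection on edges as well as vertices. Hence G1 ≅ G2.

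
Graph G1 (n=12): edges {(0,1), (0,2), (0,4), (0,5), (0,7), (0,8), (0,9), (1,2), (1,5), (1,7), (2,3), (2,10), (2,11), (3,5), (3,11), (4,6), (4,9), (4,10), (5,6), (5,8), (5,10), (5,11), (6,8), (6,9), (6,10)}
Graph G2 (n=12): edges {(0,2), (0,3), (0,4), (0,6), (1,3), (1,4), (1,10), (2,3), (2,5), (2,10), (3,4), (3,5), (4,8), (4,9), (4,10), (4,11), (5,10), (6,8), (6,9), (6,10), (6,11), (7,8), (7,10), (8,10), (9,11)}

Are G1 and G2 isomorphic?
Yes, isomorphic

The graphs are isomorphic.
One valid mapping φ: V(G1) → V(G2): 0→10, 1→8, 2→6, 3→11, 4→2, 5→4, 6→3, 7→7, 8→1, 9→5, 10→0, 11→9

Verify φ preserves adjacency — for each edge of G1, its image is an edge of G2:
  (0,1) → (φ(0),φ(1)) = (8,10) ∈ E(G2) ✓
  (0,2) → (φ(0),φ(2)) = (6,10) ∈ E(G2) ✓
  (0,4) → (φ(0),φ(4)) = (2,10) ∈ E(G2) ✓
  (0,5) → (φ(0),φ(5)) = (4,10) ∈ E(G2) ✓
  (0,7) → (φ(0),φ(7)) = (7,10) ∈ E(G2) ✓
  (0,8) → (φ(0),φ(8)) = (1,10) ∈ E(G2) ✓
  (0,9) → (φ(0),φ(9)) = (5,10) ∈ E(G2) ✓
  (1,2) → (φ(1),φ(2)) = (6,8) ∈ E(G2) ✓
  (1,5) → (φ(1),φ(5)) = (4,8) ∈ E(G2) ✓
  (1,7) → (φ(1),φ(7)) = (7,8) ∈ E(G2) ✓
  (2,3) → (φ(2),φ(3)) = (6,11) ∈ E(G2) ✓
  (2,10) → (φ(2),φ(10)) = (0,6) ∈ E(G2) ✓
  (2,11) → (φ(2),φ(11)) = (6,9) ∈ E(G2) ✓
  (3,5) → (φ(3),φ(5)) = (4,11) ∈ E(G2) ✓
  (3,11) → (φ(3),φ(11)) = (9,11) ∈ E(G2) ✓
  (4,6) → (φ(4),φ(6)) = (2,3) ∈ E(G2) ✓
  (4,9) → (φ(4),φ(9)) = (2,5) ∈ E(G2) ✓
  (4,10) → (φ(4),φ(10)) = (0,2) ∈ E(G2) ✓
  (5,6) → (φ(5),φ(6)) = (3,4) ∈ E(G2) ✓
  (5,8) → (φ(5),φ(8)) = (1,4) ∈ E(G2) ✓
  (5,10) → (φ(5),φ(10)) = (0,4) ∈ E(G2) ✓
  (5,11) → (φ(5),φ(11)) = (4,9) ∈ E(G2) ✓
  (6,8) → (φ(6),φ(8)) = (1,3) ∈ E(G2) ✓
  (6,9) → (φ(6),φ(9)) = (3,5) ∈ E(G2) ✓
  (6,10) → (φ(6),φ(10)) = (0,3) ∈ E(G2) ✓
All 25 edges of G1 map to edges of G2, and |E(G1)| = |E(G2)| = 25, so φ is a bijection on edges as well as vertices. Hence G1 ≅ G2.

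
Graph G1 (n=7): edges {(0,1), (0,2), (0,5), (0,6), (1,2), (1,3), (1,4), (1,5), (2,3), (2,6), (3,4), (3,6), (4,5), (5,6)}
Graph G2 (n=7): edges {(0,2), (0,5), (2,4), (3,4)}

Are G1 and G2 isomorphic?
No, not isomorphic

The graphs are NOT isomorphic.

Connected components of G1: 1 component(s) with vertex sets [[0, 1, 2, 3, 4, 5, 6]], sizes [7].
Connected components of G2: 3 component(s) with vertex sets [[1], [6], [0, 2, 3, 4, 5]], sizes [1, 1, 5].
The number of connected components (and the multiset of component sizes) is an isomorphism invariant — an isomorphism maps each component of G1 bijectively onto a component of G2. Since G1 has 1 component(s) and G2 has 3, they cannot be isomorphic.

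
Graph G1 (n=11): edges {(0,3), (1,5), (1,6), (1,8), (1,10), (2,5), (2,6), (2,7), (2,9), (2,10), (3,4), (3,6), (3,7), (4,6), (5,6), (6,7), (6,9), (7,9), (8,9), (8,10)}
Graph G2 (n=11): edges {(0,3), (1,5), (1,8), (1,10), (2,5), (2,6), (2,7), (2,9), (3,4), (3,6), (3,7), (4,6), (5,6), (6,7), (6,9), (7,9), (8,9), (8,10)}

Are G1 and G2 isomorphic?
No, not isomorphic

The graphs are NOT isomorphic.

Counting edges: G1 has 20 edge(s); G2 has 18 edge(s).
Edge count is an isomorphism invariant (a bijection on vertices induces a bijection on edges), so differing edge counts rule out isomorphism.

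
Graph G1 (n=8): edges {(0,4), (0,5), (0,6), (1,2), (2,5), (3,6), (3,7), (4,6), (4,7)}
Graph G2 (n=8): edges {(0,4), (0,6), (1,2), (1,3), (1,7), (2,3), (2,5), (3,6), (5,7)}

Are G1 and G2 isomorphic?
Yes, isomorphic

The graphs are isomorphic.
One valid mapping φ: V(G1) → V(G2): 0→3, 1→4, 2→0, 3→5, 4→1, 5→6, 6→2, 7→7

Verify φ preserves adjacency — for each edge of G1, its image is an edge of G2:
  (0,4) → (φ(0),φ(4)) = (1,3) ∈ E(G2) ✓
  (0,5) → (φ(0),φ(5)) = (3,6) ∈ E(G2) ✓
  (0,6) → (φ(0),φ(6)) = (2,3) ∈ E(G2) ✓
  (1,2) → (φ(1),φ(2)) = (0,4) ∈ E(G2) ✓
  (2,5) → (φ(2),φ(5)) = (0,6) ∈ E(G2) ✓
  (3,6) → (φ(3),φ(6)) = (2,5) ∈ E(G2) ✓
  (3,7) → (φ(3),φ(7)) = (5,7) ∈ E(G2) ✓
  (4,6) → (φ(4),φ(6)) = (1,2) ∈ E(G2) ✓
  (4,7) → (φ(4),φ(7)) = (1,7) ∈ E(G2) ✓
All 9 edges of G1 map to edges of G2, and |E(G1)| = |E(G2)| = 9, so φ is a bijection on edges as well as vertices. Hence G1 ≅ G2.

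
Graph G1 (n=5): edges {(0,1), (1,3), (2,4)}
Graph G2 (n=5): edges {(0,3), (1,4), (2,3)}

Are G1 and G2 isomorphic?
Yes, isomorphic

The graphs are isomorphic.
One valid mapping φ: V(G1) → V(G2): 0→2, 1→3, 2→1, 3→0, 4→4

Verify φ preserves adjacency — for each edge of G1, its image is an edge of G2:
  (0,1) → (φ(0),φ(1)) = (2,3) ∈ E(G2) ✓
  (1,3) → (φ(1),φ(3)) = (0,3) ∈ E(G2) ✓
  (2,4) → (φ(2),φ(4)) = (1,4) ∈ E(G2) ✓
All 3 edges of G1 map to edges of G2, and |E(G1)| = |E(G2)| = 3, so φ is a bijection on edges as well as vertices. Hence G1 ≅ G2.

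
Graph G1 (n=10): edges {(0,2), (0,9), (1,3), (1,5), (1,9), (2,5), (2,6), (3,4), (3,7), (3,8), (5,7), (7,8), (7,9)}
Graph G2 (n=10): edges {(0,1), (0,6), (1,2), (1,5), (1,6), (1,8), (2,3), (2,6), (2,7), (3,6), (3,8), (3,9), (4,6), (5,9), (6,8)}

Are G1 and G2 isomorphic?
No, not isomorphic

The graphs are NOT isomorphic.

Degrees in G1: deg(0)=2, deg(1)=3, deg(2)=3, deg(3)=4, deg(4)=1, deg(5)=3, deg(6)=1, deg(7)=4, deg(8)=2, deg(9)=3.
Sorted degree sequence of G1: [4, 4, 3, 3, 3, 3, 2, 2, 1, 1].
Degrees in G2: deg(0)=2, deg(1)=5, deg(2)=4, deg(3)=4, deg(4)=1, deg(5)=2, deg(6)=6, deg(7)=1, deg(8)=3, deg(9)=2.
Sorted degree sequence of G2: [6, 5, 4, 4, 3, 2, 2, 2, 1, 1].
The (sorted) degree sequence is an isomorphism invariant, so since G1 and G2 have different degree sequences they cannot be isomorphic.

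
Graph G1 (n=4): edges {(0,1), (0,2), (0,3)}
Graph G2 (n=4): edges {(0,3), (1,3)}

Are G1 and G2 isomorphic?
No, not isomorphic

The graphs are NOT isomorphic.

Connected components of G1: 1 component(s) with vertex sets [[0, 1, 2, 3]], sizes [4].
Connected components of G2: 2 component(s) with vertex sets [[2], [0, 1, 3]], sizes [1, 3].
The number of connected components (and the multiset of component sizes) is an isomorphism invariant — an isomorphism maps each component of G1 bijectively onto a component of G2. Since G1 has 1 component(s) and G2 has 2, they cannot be isomorphic.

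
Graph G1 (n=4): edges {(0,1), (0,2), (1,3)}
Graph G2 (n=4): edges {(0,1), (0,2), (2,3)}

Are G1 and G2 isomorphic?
Yes, isomorphic

The graphs are isomorphic.
One valid mapping φ: V(G1) → V(G2): 0→0, 1→2, 2→1, 3→3

Verify φ preserves adjacency — for each edge of G1, its image is an edge of G2:
  (0,1) → (φ(0),φ(1)) = (0,2) ∈ E(G2) ✓
  (0,2) → (φ(0),φ(2)) = (0,1) ∈ E(G2) ✓
  (1,3) → (φ(1),φ(3)) = (2,3) ∈ E(G2) ✓
All 3 edges of G1 map to edges of G2, and |E(G1)| = |E(G2)| = 3, so φ is a bijection on edges as well as vertices. Hence G1 ≅ G2.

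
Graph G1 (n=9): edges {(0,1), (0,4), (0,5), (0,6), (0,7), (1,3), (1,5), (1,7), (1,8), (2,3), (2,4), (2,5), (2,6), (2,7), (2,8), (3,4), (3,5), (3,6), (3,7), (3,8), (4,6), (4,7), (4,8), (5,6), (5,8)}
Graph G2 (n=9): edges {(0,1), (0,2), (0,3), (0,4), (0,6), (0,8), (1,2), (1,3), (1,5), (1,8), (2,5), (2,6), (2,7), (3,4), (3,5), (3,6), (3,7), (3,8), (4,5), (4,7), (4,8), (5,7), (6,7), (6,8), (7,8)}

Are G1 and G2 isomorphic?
Yes, isomorphic

The graphs are isomorphic.
One valid mapping φ: V(G1) → V(G2): 0→2, 1→5, 2→8, 3→3, 4→0, 5→7, 6→6, 7→1, 8→4

Verify φ preserves adjacency — for each edge of G1, its image is an edge of G2:
  (0,1) → (φ(0),φ(1)) = (2,5) ∈ E(G2) ✓
  (0,4) → (φ(0),φ(4)) = (0,2) ∈ E(G2) ✓
  (0,5) → (φ(0),φ(5)) = (2,7) ∈ E(G2) ✓
  (0,6) → (φ(0),φ(6)) = (2,6) ∈ E(G2) ✓
  (0,7) → (φ(0),φ(7)) = (1,2) ∈ E(G2) ✓
  (1,3) → (φ(1),φ(3)) = (3,5) ∈ E(G2) ✓
  (1,5) → (φ(1),φ(5)) = (5,7) ∈ E(G2) ✓
  (1,7) → (φ(1),φ(7)) = (1,5) ∈ E(G2) ✓
  (1,8) → (φ(1),φ(8)) = (4,5) ∈ E(G2) ✓
  (2,3) → (φ(2),φ(3)) = (3,8) ∈ E(G2) ✓
  (2,4) → (φ(2),φ(4)) = (0,8) ∈ E(G2) ✓
  (2,5) → (φ(2),φ(5)) = (7,8) ∈ E(G2) ✓
  (2,6) → (φ(2),φ(6)) = (6,8) ∈ E(G2) ✓
  (2,7) → (φ(2),φ(7)) = (1,8) ∈ E(G2) ✓
  (2,8) → (φ(2),φ(8)) = (4,8) ∈ E(G2) ✓
  (3,4) → (φ(3),φ(4)) = (0,3) ∈ E(G2) ✓
  (3,5) → (φ(3),φ(5)) = (3,7) ∈ E(G2) ✓
  (3,6) → (φ(3),φ(6)) = (3,6) ∈ E(G2) ✓
  (3,7) → (φ(3),φ(7)) = (1,3) ∈ E(G2) ✓
  (3,8) → (φ(3),φ(8)) = (3,4) ∈ E(G2) ✓
  (4,6) → (φ(4),φ(6)) = (0,6) ∈ E(G2) ✓
  (4,7) → (φ(4),φ(7)) = (0,1) ∈ E(G2) ✓
  (4,8) → (φ(4),φ(8)) = (0,4) ∈ E(G2) ✓
  (5,6) → (φ(5),φ(6)) = (6,7) ∈ E(G2) ✓
  (5,8) → (φ(5),φ(8)) = (4,7) ∈ E(G2) ✓
All 25 edges of G1 map to edges of G2, and |E(G1)| = |E(G2)| = 25, so φ is a bijection on edges as well as vertices. Hence G1 ≅ G2.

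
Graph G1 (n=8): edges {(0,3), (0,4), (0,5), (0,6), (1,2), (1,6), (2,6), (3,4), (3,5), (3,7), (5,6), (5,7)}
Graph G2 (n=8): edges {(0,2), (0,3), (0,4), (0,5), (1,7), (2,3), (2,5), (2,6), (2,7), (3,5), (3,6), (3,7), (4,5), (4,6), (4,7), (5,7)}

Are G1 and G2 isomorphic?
No, not isomorphic

The graphs are NOT isomorphic.

Counting triangles (3-cliques): G1 has 5, G2 has 10.
Triangle count is an isomorphism invariant, so differing triangle counts rule out isomorphism.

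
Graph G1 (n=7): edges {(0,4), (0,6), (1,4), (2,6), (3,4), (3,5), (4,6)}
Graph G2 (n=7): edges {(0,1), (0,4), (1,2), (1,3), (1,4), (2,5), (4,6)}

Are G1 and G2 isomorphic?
Yes, isomorphic

The graphs are isomorphic.
One valid mapping φ: V(G1) → V(G2): 0→0, 1→3, 2→6, 3→2, 4→1, 5→5, 6→4

Verify φ preserves adjacency — for each edge of G1, its image is an edge of G2:
  (0,4) → (φ(0),φ(4)) = (0,1) ∈ E(G2) ✓
  (0,6) → (φ(0),φ(6)) = (0,4) ∈ E(G2) ✓
  (1,4) → (φ(1),φ(4)) = (1,3) ∈ E(G2) ✓
  (2,6) → (φ(2),φ(6)) = (4,6) ∈ E(G2) ✓
  (3,4) → (φ(3),φ(4)) = (1,2) ∈ E(G2) ✓
  (3,5) → (φ(3),φ(5)) = (2,5) ∈ E(G2) ✓
  (4,6) → (φ(4),φ(6)) = (1,4) ∈ E(G2) ✓
All 7 edges of G1 map to edges of G2, and |E(G1)| = |E(G2)| = 7, so φ is a bijection on edges as well as vertices. Hence G1 ≅ G2.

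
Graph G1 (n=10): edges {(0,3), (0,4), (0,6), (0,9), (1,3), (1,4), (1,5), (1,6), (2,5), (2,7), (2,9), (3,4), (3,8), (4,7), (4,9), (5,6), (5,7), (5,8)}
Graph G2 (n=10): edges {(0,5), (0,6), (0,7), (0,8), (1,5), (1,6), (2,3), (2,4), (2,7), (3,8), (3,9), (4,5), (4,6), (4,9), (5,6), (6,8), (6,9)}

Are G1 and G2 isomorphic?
No, not isomorphic

The graphs are NOT isomorphic.

Degrees in G1: deg(0)=4, deg(1)=4, deg(2)=3, deg(3)=4, deg(4)=5, deg(5)=5, deg(6)=3, deg(7)=3, deg(8)=2, deg(9)=3.
Sorted degree sequence of G1: [5, 5, 4, 4, 4, 3, 3, 3, 3, 2].
Degrees in G2: deg(0)=4, deg(1)=2, deg(2)=3, deg(3)=3, deg(4)=4, deg(5)=4, deg(6)=6, deg(7)=2, deg(8)=3, deg(9)=3.
Sorted degree sequence of G2: [6, 4, 4, 4, 3, 3, 3, 3, 2, 2].
The (sorted) degree sequence is an isomorphism invariant, so since G1 and G2 have different degree sequences they cannot be isomorphic.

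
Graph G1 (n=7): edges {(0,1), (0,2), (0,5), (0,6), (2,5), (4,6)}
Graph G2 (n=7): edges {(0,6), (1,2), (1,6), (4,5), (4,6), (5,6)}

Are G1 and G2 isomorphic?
Yes, isomorphic

The graphs are isomorphic.
One valid mapping φ: V(G1) → V(G2): 0→6, 1→0, 2→5, 3→3, 4→2, 5→4, 6→1

Verify φ preserves adjacency — for each edge of G1, its image is an edge of G2:
  (0,1) → (φ(0),φ(1)) = (0,6) ∈ E(G2) ✓
  (0,2) → (φ(0),φ(2)) = (5,6) ∈ E(G2) ✓
  (0,5) → (φ(0),φ(5)) = (4,6) ∈ E(G2) ✓
  (0,6) → (φ(0),φ(6)) = (1,6) ∈ E(G2) ✓
  (2,5) → (φ(2),φ(5)) = (4,5) ∈ E(G2) ✓
  (4,6) → (φ(4),φ(6)) = (1,2) ∈ E(G2) ✓
All 6 edges of G1 map to edges of G2, and |E(G1)| = |E(G2)| = 6, so φ is a bijection on edges as well as vertices. Hence G1 ≅ G2.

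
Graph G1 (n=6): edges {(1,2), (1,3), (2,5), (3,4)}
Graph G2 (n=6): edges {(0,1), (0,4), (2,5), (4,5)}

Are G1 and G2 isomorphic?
Yes, isomorphic

The graphs are isomorphic.
One valid mapping φ: V(G1) → V(G2): 0→3, 1→4, 2→0, 3→5, 4→2, 5→1

Verify φ preserves adjacency — for each edge of G1, its image is an edge of G2:
  (1,2) → (φ(1),φ(2)) = (0,4) ∈ E(G2) ✓
  (1,3) → (φ(1),φ(3)) = (4,5) ∈ E(G2) ✓
  (2,5) → (φ(2),φ(5)) = (0,1) ∈ E(G2) ✓
  (3,4) → (φ(3),φ(4)) = (2,5) ∈ E(G2) ✓
All 4 edges of G1 map to edges of G2, and |E(G1)| = |E(G2)| = 4, so φ is a bijection on edges as well as vertices. Hence G1 ≅ G2.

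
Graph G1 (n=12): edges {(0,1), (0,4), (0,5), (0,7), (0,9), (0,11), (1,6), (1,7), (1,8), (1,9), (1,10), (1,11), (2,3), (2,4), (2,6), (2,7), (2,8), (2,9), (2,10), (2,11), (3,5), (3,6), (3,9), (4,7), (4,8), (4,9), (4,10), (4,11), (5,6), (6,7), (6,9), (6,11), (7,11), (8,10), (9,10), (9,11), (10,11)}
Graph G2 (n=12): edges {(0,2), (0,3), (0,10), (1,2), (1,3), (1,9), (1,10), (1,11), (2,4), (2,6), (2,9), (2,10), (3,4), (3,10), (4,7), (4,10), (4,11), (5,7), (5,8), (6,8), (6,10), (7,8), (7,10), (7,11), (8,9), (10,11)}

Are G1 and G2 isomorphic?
No, not isomorphic

The graphs are NOT isomorphic.

Counting triangles (3-cliques): G1 has 41, G2 has 14.
Triangle count is an isomorphism invariant, so differing triangle counts rule out isomorphism.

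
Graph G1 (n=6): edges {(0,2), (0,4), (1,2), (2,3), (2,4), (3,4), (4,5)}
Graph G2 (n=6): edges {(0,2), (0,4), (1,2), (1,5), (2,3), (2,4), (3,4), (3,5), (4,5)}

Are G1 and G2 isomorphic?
No, not isomorphic

The graphs are NOT isomorphic.

Counting edges: G1 has 7 edge(s); G2 has 9 edge(s).
Edge count is an isomorphism invariant (a bijection on vertices induces a bijection on edges), so differing edge counts rule out isomorphism.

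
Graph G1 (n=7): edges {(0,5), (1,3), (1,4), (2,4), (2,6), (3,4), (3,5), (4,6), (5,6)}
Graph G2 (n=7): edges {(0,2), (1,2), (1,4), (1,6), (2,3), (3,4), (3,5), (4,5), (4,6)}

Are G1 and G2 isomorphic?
Yes, isomorphic

The graphs are isomorphic.
One valid mapping φ: V(G1) → V(G2): 0→0, 1→5, 2→6, 3→3, 4→4, 5→2, 6→1

Verify φ preserves adjacency — for each edge of G1, its image is an edge of G2:
  (0,5) → (φ(0),φ(5)) = (0,2) ∈ E(G2) ✓
  (1,3) → (φ(1),φ(3)) = (3,5) ∈ E(G2) ✓
  (1,4) → (φ(1),φ(4)) = (4,5) ∈ E(G2) ✓
  (2,4) → (φ(2),φ(4)) = (4,6) ∈ E(G2) ✓
  (2,6) → (φ(2),φ(6)) = (1,6) ∈ E(G2) ✓
  (3,4) → (φ(3),φ(4)) = (3,4) ∈ E(G2) ✓
  (3,5) → (φ(3),φ(5)) = (2,3) ∈ E(G2) ✓
  (4,6) → (φ(4),φ(6)) = (1,4) ∈ E(G2) ✓
  (5,6) → (φ(5),φ(6)) = (1,2) ∈ E(G2) ✓
All 9 edges of G1 map to edges of G2, and |E(G1)| = |E(G2)| = 9, so φ is a bijection on edges as well as vertices. Hence G1 ≅ G2.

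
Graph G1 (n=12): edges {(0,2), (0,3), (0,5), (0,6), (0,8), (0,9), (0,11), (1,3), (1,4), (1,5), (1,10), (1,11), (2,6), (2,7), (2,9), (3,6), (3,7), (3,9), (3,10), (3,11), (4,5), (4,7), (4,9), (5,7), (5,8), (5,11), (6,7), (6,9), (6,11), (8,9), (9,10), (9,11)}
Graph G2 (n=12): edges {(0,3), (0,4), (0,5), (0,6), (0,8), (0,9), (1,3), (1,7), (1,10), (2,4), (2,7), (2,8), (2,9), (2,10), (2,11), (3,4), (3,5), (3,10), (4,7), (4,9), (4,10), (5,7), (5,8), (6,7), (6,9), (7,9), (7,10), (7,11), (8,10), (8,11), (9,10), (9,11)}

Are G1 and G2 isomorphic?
Yes, isomorphic

The graphs are isomorphic.
One valid mapping φ: V(G1) → V(G2): 0→9, 1→3, 2→11, 3→10, 4→5, 5→0, 6→2, 7→8, 8→6, 9→7, 10→1, 11→4

Verify φ preserves adjacency — for each edge of G1, its image is an edge of G2:
  (0,2) → (φ(0),φ(2)) = (9,11) ∈ E(G2) ✓
  (0,3) → (φ(0),φ(3)) = (9,10) ∈ E(G2) ✓
  (0,5) → (φ(0),φ(5)) = (0,9) ∈ E(G2) ✓
  (0,6) → (φ(0),φ(6)) = (2,9) ∈ E(G2) ✓
  (0,8) → (φ(0),φ(8)) = (6,9) ∈ E(G2) ✓
  (0,9) → (φ(0),φ(9)) = (7,9) ∈ E(G2) ✓
  (0,11) → (φ(0),φ(11)) = (4,9) ∈ E(G2) ✓
  (1,3) → (φ(1),φ(3)) = (3,10) ∈ E(G2) ✓
  (1,4) → (φ(1),φ(4)) = (3,5) ∈ E(G2) ✓
  (1,5) → (φ(1),φ(5)) = (0,3) ∈ E(G2) ✓
  (1,10) → (φ(1),φ(10)) = (1,3) ∈ E(G2) ✓
  (1,11) → (φ(1),φ(11)) = (3,4) ∈ E(G2) ✓
  (2,6) → (φ(2),φ(6)) = (2,11) ∈ E(G2) ✓
  (2,7) → (φ(2),φ(7)) = (8,11) ∈ E(G2) ✓
  (2,9) → (φ(2),φ(9)) = (7,11) ∈ E(G2) ✓
  (3,6) → (φ(3),φ(6)) = (2,10) ∈ E(G2) ✓
  (3,7) → (φ(3),φ(7)) = (8,10) ∈ E(G2) ✓
  (3,9) → (φ(3),φ(9)) = (7,10) ∈ E(G2) ✓
  (3,10) → (φ(3),φ(10)) = (1,10) ∈ E(G2) ✓
  (3,11) → (φ(3),φ(11)) = (4,10) ∈ E(G2) ✓
  (4,5) → (φ(4),φ(5)) = (0,5) ∈ E(G2) ✓
  (4,7) → (φ(4),φ(7)) = (5,8) ∈ E(G2) ✓
  (4,9) → (φ(4),φ(9)) = (5,7) ∈ E(G2) ✓
  (5,7) → (φ(5),φ(7)) = (0,8) ∈ E(G2) ✓
  (5,8) → (φ(5),φ(8)) = (0,6) ∈ E(G2) ✓
  (5,11) → (φ(5),φ(11)) = (0,4) ∈ E(G2) ✓
  (6,7) → (φ(6),φ(7)) = (2,8) ∈ E(G2) ✓
  (6,9) → (φ(6),φ(9)) = (2,7) ∈ E(G2) ✓
  (6,11) → (φ(6),φ(11)) = (2,4) ∈ E(G2) ✓
  (8,9) → (φ(8),φ(9)) = (6,7) ∈ E(G2) ✓
  (9,10) → (φ(9),φ(10)) = (1,7) ∈ E(G2) ✓
  (9,11) → (φ(9),φ(11)) = (4,7) ∈ E(G2) ✓
All 32 edges of G1 map to edges of G2, and |E(G1)| = |E(G2)| = 32, so φ is a bijection on edges as well as vertices. Hence G1 ≅ G2.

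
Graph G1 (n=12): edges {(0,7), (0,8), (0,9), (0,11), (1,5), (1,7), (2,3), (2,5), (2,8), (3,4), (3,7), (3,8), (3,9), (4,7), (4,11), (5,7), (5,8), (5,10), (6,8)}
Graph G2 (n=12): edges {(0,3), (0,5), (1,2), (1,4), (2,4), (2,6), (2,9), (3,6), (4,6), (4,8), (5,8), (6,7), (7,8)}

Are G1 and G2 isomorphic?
No, not isomorphic

The graphs are NOT isomorphic.

Connected components of G1: 1 component(s) with vertex sets [[0, 1, 2, 3, 4, 5, 6, 7, 8, 9, 10, 11]], sizes [12].
Connected components of G2: 3 component(s) with vertex sets [[10], [11], [0, 1, 2, 3, 4, 5, 6, 7, 8, 9]], sizes [1, 1, 10].
The number of connected components (and the multiset of component sizes) is an isomorphism invariant — an isomorphism maps each component of G1 bijectively onto a component of G2. Since G1 has 1 component(s) and G2 has 3, they cannot be isomorphic.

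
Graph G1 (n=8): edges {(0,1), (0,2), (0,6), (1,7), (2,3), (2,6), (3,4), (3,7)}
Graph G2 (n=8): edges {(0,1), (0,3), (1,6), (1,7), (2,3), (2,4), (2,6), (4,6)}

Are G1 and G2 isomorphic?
Yes, isomorphic

The graphs are isomorphic.
One valid mapping φ: V(G1) → V(G2): 0→2, 1→3, 2→6, 3→1, 4→7, 5→5, 6→4, 7→0

Verify φ preserves adjacency — for each edge of G1, its image is an edge of G2:
  (0,1) → (φ(0),φ(1)) = (2,3) ∈ E(G2) ✓
  (0,2) → (φ(0),φ(2)) = (2,6) ∈ E(G2) ✓
  (0,6) → (φ(0),φ(6)) = (2,4) ∈ E(G2) ✓
  (1,7) → (φ(1),φ(7)) = (0,3) ∈ E(G2) ✓
  (2,3) → (φ(2),φ(3)) = (1,6) ∈ E(G2) ✓
  (2,6) → (φ(2),φ(6)) = (4,6) ∈ E(G2) ✓
  (3,4) → (φ(3),φ(4)) = (1,7) ∈ E(G2) ✓
  (3,7) → (φ(3),φ(7)) = (0,1) ∈ E(G2) ✓
All 8 edges of G1 map to edges of G2, and |E(G1)| = |E(G2)| = 8, so φ is a bijection on edges as well as vertices. Hence G1 ≅ G2.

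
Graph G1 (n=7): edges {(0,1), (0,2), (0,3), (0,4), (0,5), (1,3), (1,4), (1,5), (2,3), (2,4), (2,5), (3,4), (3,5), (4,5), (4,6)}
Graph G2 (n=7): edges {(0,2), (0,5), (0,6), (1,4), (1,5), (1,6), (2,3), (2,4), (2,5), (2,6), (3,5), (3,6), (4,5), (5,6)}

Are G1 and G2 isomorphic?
No, not isomorphic

The graphs are NOT isomorphic.

Degrees in G1: deg(0)=5, deg(1)=4, deg(2)=4, deg(3)=5, deg(4)=6, deg(5)=5, deg(6)=1.
Sorted degree sequence of G1: [6, 5, 5, 5, 4, 4, 1].
Degrees in G2: deg(0)=3, deg(1)=3, deg(2)=5, deg(3)=3, deg(4)=3, deg(5)=6, deg(6)=5.
Sorted degree sequence of G2: [6, 5, 5, 3, 3, 3, 3].
The (sorted) degree sequence is an isomorphism invariant, so since G1 and G2 have different degree sequences they cannot be isomorphic.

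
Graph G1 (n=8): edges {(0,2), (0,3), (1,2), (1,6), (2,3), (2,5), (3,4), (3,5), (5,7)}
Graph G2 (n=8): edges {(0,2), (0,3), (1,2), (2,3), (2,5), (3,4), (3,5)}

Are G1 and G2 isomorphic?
No, not isomorphic

The graphs are NOT isomorphic.

Counting edges: G1 has 9 edge(s); G2 has 7 edge(s).
Edge count is an isomorphism invariant (a bijection on vertices induces a bijection on edges), so differing edge counts rule out isomorphism.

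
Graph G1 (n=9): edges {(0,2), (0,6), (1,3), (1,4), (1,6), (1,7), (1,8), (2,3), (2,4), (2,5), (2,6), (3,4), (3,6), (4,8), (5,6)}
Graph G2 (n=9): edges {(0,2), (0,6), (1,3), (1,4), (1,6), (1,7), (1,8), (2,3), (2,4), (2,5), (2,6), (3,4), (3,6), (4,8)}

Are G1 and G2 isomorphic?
No, not isomorphic

The graphs are NOT isomorphic.

Counting edges: G1 has 15 edge(s); G2 has 14 edge(s).
Edge count is an isomorphism invariant (a bijection on vertices induces a bijection on edges), so differing edge counts rule out isomorphism.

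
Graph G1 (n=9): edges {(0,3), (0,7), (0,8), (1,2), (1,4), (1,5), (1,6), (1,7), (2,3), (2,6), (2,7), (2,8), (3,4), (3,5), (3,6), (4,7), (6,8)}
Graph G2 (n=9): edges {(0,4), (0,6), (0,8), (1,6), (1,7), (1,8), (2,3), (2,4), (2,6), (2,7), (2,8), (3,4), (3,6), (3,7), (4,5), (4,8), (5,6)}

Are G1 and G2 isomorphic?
Yes, isomorphic

The graphs are isomorphic.
One valid mapping φ: V(G1) → V(G2): 0→1, 1→4, 2→2, 3→6, 4→0, 5→5, 6→3, 7→8, 8→7

Verify φ preserves adjacency — for each edge of G1, its image is an edge of G2:
  (0,3) → (φ(0),φ(3)) = (1,6) ∈ E(G2) ✓
  (0,7) → (φ(0),φ(7)) = (1,8) ∈ E(G2) ✓
  (0,8) → (φ(0),φ(8)) = (1,7) ∈ E(G2) ✓
  (1,2) → (φ(1),φ(2)) = (2,4) ∈ E(G2) ✓
  (1,4) → (φ(1),φ(4)) = (0,4) ∈ E(G2) ✓
  (1,5) → (φ(1),φ(5)) = (4,5) ∈ E(G2) ✓
  (1,6) → (φ(1),φ(6)) = (3,4) ∈ E(G2) ✓
  (1,7) → (φ(1),φ(7)) = (4,8) ∈ E(G2) ✓
  (2,3) → (φ(2),φ(3)) = (2,6) ∈ E(G2) ✓
  (2,6) → (φ(2),φ(6)) = (2,3) ∈ E(G2) ✓
  (2,7) → (φ(2),φ(7)) = (2,8) ∈ E(G2) ✓
  (2,8) → (φ(2),φ(8)) = (2,7) ∈ E(G2) ✓
  (3,4) → (φ(3),φ(4)) = (0,6) ∈ E(G2) ✓
  (3,5) → (φ(3),φ(5)) = (5,6) ∈ E(G2) ✓
  (3,6) → (φ(3),φ(6)) = (3,6) ∈ E(G2) ✓
  (4,7) → (φ(4),φ(7)) = (0,8) ∈ E(G2) ✓
  (6,8) → (φ(6),φ(8)) = (3,7) ∈ E(G2) ✓
All 17 edges of G1 map to edges of G2, and |E(G1)| = |E(G2)| = 17, so φ is a bijection on edges as well as vertices. Hence G1 ≅ G2.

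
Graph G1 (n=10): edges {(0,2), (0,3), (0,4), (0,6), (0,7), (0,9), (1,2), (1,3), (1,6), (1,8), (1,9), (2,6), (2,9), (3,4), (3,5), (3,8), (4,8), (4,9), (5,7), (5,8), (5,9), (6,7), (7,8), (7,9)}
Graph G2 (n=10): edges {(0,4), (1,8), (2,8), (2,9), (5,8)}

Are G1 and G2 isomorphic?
No, not isomorphic

The graphs are NOT isomorphic.

Connected components of G1: 1 component(s) with vertex sets [[0, 1, 2, 3, 4, 5, 6, 7, 8, 9]], sizes [10].
Connected components of G2: 5 component(s) with vertex sets [[3], [6], [7], [0, 4], [1, 2, 5, 8, 9]], sizes [1, 1, 1, 2, 5].
The number of connected components (and the multiset of component sizes) is an isomorphism invariant — an isomorphism maps each component of G1 bijectively onto a component of G2. Since G1 has 1 component(s) and G2 has 5, they cannot be isomorphic.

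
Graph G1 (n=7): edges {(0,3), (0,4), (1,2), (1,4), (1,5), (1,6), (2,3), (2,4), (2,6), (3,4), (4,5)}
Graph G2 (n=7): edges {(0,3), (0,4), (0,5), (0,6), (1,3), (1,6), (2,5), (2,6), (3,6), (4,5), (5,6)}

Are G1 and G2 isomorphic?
Yes, isomorphic

The graphs are isomorphic.
One valid mapping φ: V(G1) → V(G2): 0→1, 1→5, 2→0, 3→3, 4→6, 5→2, 6→4

Verify φ preserves adjacency — for each edge of G1, its image is an edge of G2:
  (0,3) → (φ(0),φ(3)) = (1,3) ∈ E(G2) ✓
  (0,4) → (φ(0),φ(4)) = (1,6) ∈ E(G2) ✓
  (1,2) → (φ(1),φ(2)) = (0,5) ∈ E(G2) ✓
  (1,4) → (φ(1),φ(4)) = (5,6) ∈ E(G2) ✓
  (1,5) → (φ(1),φ(5)) = (2,5) ∈ E(G2) ✓
  (1,6) → (φ(1),φ(6)) = (4,5) ∈ E(G2) ✓
  (2,3) → (φ(2),φ(3)) = (0,3) ∈ E(G2) ✓
  (2,4) → (φ(2),φ(4)) = (0,6) ∈ E(G2) ✓
  (2,6) → (φ(2),φ(6)) = (0,4) ∈ E(G2) ✓
  (3,4) → (φ(3),φ(4)) = (3,6) ∈ E(G2) ✓
  (4,5) → (φ(4),φ(5)) = (2,6) ∈ E(G2) ✓
All 11 edges of G1 map to edges of G2, and |E(G1)| = |E(G2)| = 11, so φ is a bijection on edges as well as vertices. Hence G1 ≅ G2.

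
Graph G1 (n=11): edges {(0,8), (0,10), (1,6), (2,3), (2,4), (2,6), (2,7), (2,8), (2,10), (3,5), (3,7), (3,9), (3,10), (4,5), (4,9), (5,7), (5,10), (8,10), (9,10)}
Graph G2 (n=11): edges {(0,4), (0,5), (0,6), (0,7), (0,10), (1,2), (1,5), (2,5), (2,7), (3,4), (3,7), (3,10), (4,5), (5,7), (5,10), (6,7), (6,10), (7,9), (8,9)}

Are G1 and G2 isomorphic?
Yes, isomorphic

The graphs are isomorphic.
One valid mapping φ: V(G1) → V(G2): 0→1, 1→8, 2→7, 3→0, 4→3, 5→10, 6→9, 7→6, 8→2, 9→4, 10→5

Verify φ preserves adjacency — for each edge of G1, its image is an edge of G2:
  (0,8) → (φ(0),φ(8)) = (1,2) ∈ E(G2) ✓
  (0,10) → (φ(0),φ(10)) = (1,5) ∈ E(G2) ✓
  (1,6) → (φ(1),φ(6)) = (8,9) ∈ E(G2) ✓
  (2,3) → (φ(2),φ(3)) = (0,7) ∈ E(G2) ✓
  (2,4) → (φ(2),φ(4)) = (3,7) ∈ E(G2) ✓
  (2,6) → (φ(2),φ(6)) = (7,9) ∈ E(G2) ✓
  (2,7) → (φ(2),φ(7)) = (6,7) ∈ E(G2) ✓
  (2,8) → (φ(2),φ(8)) = (2,7) ∈ E(G2) ✓
  (2,10) → (φ(2),φ(10)) = (5,7) ∈ E(G2) ✓
  (3,5) → (φ(3),φ(5)) = (0,10) ∈ E(G2) ✓
  (3,7) → (φ(3),φ(7)) = (0,6) ∈ E(G2) ✓
  (3,9) → (φ(3),φ(9)) = (0,4) ∈ E(G2) ✓
  (3,10) → (φ(3),φ(10)) = (0,5) ∈ E(G2) ✓
  (4,5) → (φ(4),φ(5)) = (3,10) ∈ E(G2) ✓
  (4,9) → (φ(4),φ(9)) = (3,4) ∈ E(G2) ✓
  (5,7) → (φ(5),φ(7)) = (6,10) ∈ E(G2) ✓
  (5,10) → (φ(5),φ(10)) = (5,10) ∈ E(G2) ✓
  (8,10) → (φ(8),φ(10)) = (2,5) ∈ E(G2) ✓
  (9,10) → (φ(9),φ(10)) = (4,5) ∈ E(G2) ✓
All 19 edges of G1 map to edges of G2, and |E(G1)| = |E(G2)| = 19, so φ is a bijection on edges as well as vertices. Hence G1 ≅ G2.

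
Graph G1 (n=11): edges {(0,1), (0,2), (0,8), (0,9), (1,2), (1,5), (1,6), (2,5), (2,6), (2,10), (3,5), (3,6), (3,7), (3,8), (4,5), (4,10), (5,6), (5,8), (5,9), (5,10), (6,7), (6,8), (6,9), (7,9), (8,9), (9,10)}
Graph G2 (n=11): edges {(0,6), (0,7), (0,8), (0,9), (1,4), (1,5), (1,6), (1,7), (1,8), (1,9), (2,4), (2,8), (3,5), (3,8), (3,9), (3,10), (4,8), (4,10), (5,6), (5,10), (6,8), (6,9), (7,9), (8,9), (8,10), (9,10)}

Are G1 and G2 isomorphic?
Yes, isomorphic

The graphs are isomorphic.
One valid mapping φ: V(G1) → V(G2): 0→5, 1→3, 2→10, 3→0, 4→2, 5→8, 6→9, 7→7, 8→6, 9→1, 10→4

Verify φ preserves adjacency — for each edge of G1, its image is an edge of G2:
  (0,1) → (φ(0),φ(1)) = (3,5) ∈ E(G2) ✓
  (0,2) → (φ(0),φ(2)) = (5,10) ∈ E(G2) ✓
  (0,8) → (φ(0),φ(8)) = (5,6) ∈ E(G2) ✓
  (0,9) → (φ(0),φ(9)) = (1,5) ∈ E(G2) ✓
  (1,2) → (φ(1),φ(2)) = (3,10) ∈ E(G2) ✓
  (1,5) → (φ(1),φ(5)) = (3,8) ∈ E(G2) ✓
  (1,6) → (φ(1),φ(6)) = (3,9) ∈ E(G2) ✓
  (2,5) → (φ(2),φ(5)) = (8,10) ∈ E(G2) ✓
  (2,6) → (φ(2),φ(6)) = (9,10) ∈ E(G2) ✓
  (2,10) → (φ(2),φ(10)) = (4,10) ∈ E(G2) ✓
  (3,5) → (φ(3),φ(5)) = (0,8) ∈ E(G2) ✓
  (3,6) → (φ(3),φ(6)) = (0,9) ∈ E(G2) ✓
  (3,7) → (φ(3),φ(7)) = (0,7) ∈ E(G2) ✓
  (3,8) → (φ(3),φ(8)) = (0,6) ∈ E(G2) ✓
  (4,5) → (φ(4),φ(5)) = (2,8) ∈ E(G2) ✓
  (4,10) → (φ(4),φ(10)) = (2,4) ∈ E(G2) ✓
  (5,6) → (φ(5),φ(6)) = (8,9) ∈ E(G2) ✓
  (5,8) → (φ(5),φ(8)) = (6,8) ∈ E(G2) ✓
  (5,9) → (φ(5),φ(9)) = (1,8) ∈ E(G2) ✓
  (5,10) → (φ(5),φ(10)) = (4,8) ∈ E(G2) ✓
  (6,7) → (φ(6),φ(7)) = (7,9) ∈ E(G2) ✓
  (6,8) → (φ(6),φ(8)) = (6,9) ∈ E(G2) ✓
  (6,9) → (φ(6),φ(9)) = (1,9) ∈ E(G2) ✓
  (7,9) → (φ(7),φ(9)) = (1,7) ∈ E(G2) ✓
  (8,9) → (φ(8),φ(9)) = (1,6) ∈ E(G2) ✓
  (9,10) → (φ(9),φ(10)) = (1,4) ∈ E(G2) ✓
All 26 edges of G1 map to edges of G2, and |E(G1)| = |E(G2)| = 26, so φ is a bijection on edges as well as vertices. Hence G1 ≅ G2.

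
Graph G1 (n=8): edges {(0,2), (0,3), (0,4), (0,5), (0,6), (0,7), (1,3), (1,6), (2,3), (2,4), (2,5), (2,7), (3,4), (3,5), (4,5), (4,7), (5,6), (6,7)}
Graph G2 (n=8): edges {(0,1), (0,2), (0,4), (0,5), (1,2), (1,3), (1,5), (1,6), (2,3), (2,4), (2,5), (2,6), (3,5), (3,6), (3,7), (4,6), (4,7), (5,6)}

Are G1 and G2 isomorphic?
Yes, isomorphic

The graphs are isomorphic.
One valid mapping φ: V(G1) → V(G2): 0→2, 1→7, 2→1, 3→3, 4→5, 5→6, 6→4, 7→0

Verify φ preserves adjacency — for each edge of G1, its image is an edge of G2:
  (0,2) → (φ(0),φ(2)) = (1,2) ∈ E(G2) ✓
  (0,3) → (φ(0),φ(3)) = (2,3) ∈ E(G2) ✓
  (0,4) → (φ(0),φ(4)) = (2,5) ∈ E(G2) ✓
  (0,5) → (φ(0),φ(5)) = (2,6) ∈ E(G2) ✓
  (0,6) → (φ(0),φ(6)) = (2,4) ∈ E(G2) ✓
  (0,7) → (φ(0),φ(7)) = (0,2) ∈ E(G2) ✓
  (1,3) → (φ(1),φ(3)) = (3,7) ∈ E(G2) ✓
  (1,6) → (φ(1),φ(6)) = (4,7) ∈ E(G2) ✓
  (2,3) → (φ(2),φ(3)) = (1,3) ∈ E(G2) ✓
  (2,4) → (φ(2),φ(4)) = (1,5) ∈ E(G2) ✓
  (2,5) → (φ(2),φ(5)) = (1,6) ∈ E(G2) ✓
  (2,7) → (φ(2),φ(7)) = (0,1) ∈ E(G2) ✓
  (3,4) → (φ(3),φ(4)) = (3,5) ∈ E(G2) ✓
  (3,5) → (φ(3),φ(5)) = (3,6) ∈ E(G2) ✓
  (4,5) → (φ(4),φ(5)) = (5,6) ∈ E(G2) ✓
  (4,7) → (φ(4),φ(7)) = (0,5) ∈ E(G2) ✓
  (5,6) → (φ(5),φ(6)) = (4,6) ∈ E(G2) ✓
  (6,7) → (φ(6),φ(7)) = (0,4) ∈ E(G2) ✓
All 18 edges of G1 map to edges of G2, and |E(G1)| = |E(G2)| = 18, so φ is a bijection on edges as well as vertices. Hence G1 ≅ G2.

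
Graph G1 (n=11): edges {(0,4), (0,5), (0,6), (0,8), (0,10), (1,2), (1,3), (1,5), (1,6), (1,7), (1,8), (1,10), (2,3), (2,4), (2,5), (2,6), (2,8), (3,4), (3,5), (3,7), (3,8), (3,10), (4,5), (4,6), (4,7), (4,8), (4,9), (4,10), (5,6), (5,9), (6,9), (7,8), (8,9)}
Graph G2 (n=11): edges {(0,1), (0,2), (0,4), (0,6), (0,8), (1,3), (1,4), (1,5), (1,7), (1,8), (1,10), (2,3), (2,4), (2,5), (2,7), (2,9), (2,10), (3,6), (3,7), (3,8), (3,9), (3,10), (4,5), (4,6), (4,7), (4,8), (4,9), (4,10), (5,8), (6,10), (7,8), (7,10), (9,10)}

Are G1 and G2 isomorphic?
Yes, isomorphic

The graphs are isomorphic.
One valid mapping φ: V(G1) → V(G2): 0→0, 1→3, 2→7, 3→10, 4→4, 5→1, 6→8, 7→9, 8→2, 9→5, 10→6

Verify φ preserves adjacency — for each edge of G1, its image is an edge of G2:
  (0,4) → (φ(0),φ(4)) = (0,4) ∈ E(G2) ✓
  (0,5) → (φ(0),φ(5)) = (0,1) ∈ E(G2) ✓
  (0,6) → (φ(0),φ(6)) = (0,8) ∈ E(G2) ✓
  (0,8) → (φ(0),φ(8)) = (0,2) ∈ E(G2) ✓
  (0,10) → (φ(0),φ(10)) = (0,6) ∈ E(G2) ✓
  (1,2) → (φ(1),φ(2)) = (3,7) ∈ E(G2) ✓
  (1,3) → (φ(1),φ(3)) = (3,10) ∈ E(G2) ✓
  (1,5) → (φ(1),φ(5)) = (1,3) ∈ E(G2) ✓
  (1,6) → (φ(1),φ(6)) = (3,8) ∈ E(G2) ✓
  (1,7) → (φ(1),φ(7)) = (3,9) ∈ E(G2) ✓
  (1,8) → (φ(1),φ(8)) = (2,3) ∈ E(G2) ✓
  (1,10) → (φ(1),φ(10)) = (3,6) ∈ E(G2) ✓
  (2,3) → (φ(2),φ(3)) = (7,10) ∈ E(G2) ✓
  (2,4) → (φ(2),φ(4)) = (4,7) ∈ E(G2) ✓
  (2,5) → (φ(2),φ(5)) = (1,7) ∈ E(G2) ✓
  (2,6) → (φ(2),φ(6)) = (7,8) ∈ E(G2) ✓
  (2,8) → (φ(2),φ(8)) = (2,7) ∈ E(G2) ✓
  (3,4) → (φ(3),φ(4)) = (4,10) ∈ E(G2) ✓
  (3,5) → (φ(3),φ(5)) = (1,10) ∈ E(G2) ✓
  (3,7) → (φ(3),φ(7)) = (9,10) ∈ E(G2) ✓
  (3,8) → (φ(3),φ(8)) = (2,10) ∈ E(G2) ✓
  (3,10) → (φ(3),φ(10)) = (6,10) ∈ E(G2) ✓
  (4,5) → (φ(4),φ(5)) = (1,4) ∈ E(G2) ✓
  (4,6) → (φ(4),φ(6)) = (4,8) ∈ E(G2) ✓
  (4,7) → (φ(4),φ(7)) = (4,9) ∈ E(G2) ✓
  (4,8) → (φ(4),φ(8)) = (2,4) ∈ E(G2) ✓
  (4,9) → (φ(4),φ(9)) = (4,5) ∈ E(G2) ✓
  (4,10) → (φ(4),φ(10)) = (4,6) ∈ E(G2) ✓
  (5,6) → (φ(5),φ(6)) = (1,8) ∈ E(G2) ✓
  (5,9) → (φ(5),φ(9)) = (1,5) ∈ E(G2) ✓
  (6,9) → (φ(6),φ(9)) = (5,8) ∈ E(G2) ✓
  (7,8) → (φ(7),φ(8)) = (2,9) ∈ E(G2) ✓
  (8,9) → (φ(8),φ(9)) = (2,5) ∈ E(G2) ✓
All 33 edges of G1 map to edges of G2, and |E(G1)| = |E(G2)| = 33, so φ is a bijection on edges as well as vertices. Hence G1 ≅ G2.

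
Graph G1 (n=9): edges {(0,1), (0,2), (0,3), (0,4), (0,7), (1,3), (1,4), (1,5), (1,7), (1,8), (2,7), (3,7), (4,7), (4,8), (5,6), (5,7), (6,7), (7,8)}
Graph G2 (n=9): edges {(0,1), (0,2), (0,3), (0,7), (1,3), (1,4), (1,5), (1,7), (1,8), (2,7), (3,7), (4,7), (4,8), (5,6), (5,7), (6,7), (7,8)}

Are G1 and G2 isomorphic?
No, not isomorphic

The graphs are NOT isomorphic.

Counting edges: G1 has 18 edge(s); G2 has 17 edge(s).
Edge count is an isomorphism invariant (a bijection on vertices induces a bijection on edges), so differing edge counts rule out isomorphism.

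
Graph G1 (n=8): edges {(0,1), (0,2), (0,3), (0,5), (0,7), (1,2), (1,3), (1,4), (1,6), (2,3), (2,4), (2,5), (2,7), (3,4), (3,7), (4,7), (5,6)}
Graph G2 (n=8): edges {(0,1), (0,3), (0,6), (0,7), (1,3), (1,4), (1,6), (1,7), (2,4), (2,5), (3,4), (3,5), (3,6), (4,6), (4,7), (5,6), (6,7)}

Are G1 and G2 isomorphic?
Yes, isomorphic

The graphs are isomorphic.
One valid mapping φ: V(G1) → V(G2): 0→3, 1→4, 2→6, 3→1, 4→7, 5→5, 6→2, 7→0

Verify φ preserves adjacency — for each edge of G1, its image is an edge of G2:
  (0,1) → (φ(0),φ(1)) = (3,4) ∈ E(G2) ✓
  (0,2) → (φ(0),φ(2)) = (3,6) ∈ E(G2) ✓
  (0,3) → (φ(0),φ(3)) = (1,3) ∈ E(G2) ✓
  (0,5) → (φ(0),φ(5)) = (3,5) ∈ E(G2) ✓
  (0,7) → (φ(0),φ(7)) = (0,3) ∈ E(G2) ✓
  (1,2) → (φ(1),φ(2)) = (4,6) ∈ E(G2) ✓
  (1,3) → (φ(1),φ(3)) = (1,4) ∈ E(G2) ✓
  (1,4) → (φ(1),φ(4)) = (4,7) ∈ E(G2) ✓
  (1,6) → (φ(1),φ(6)) = (2,4) ∈ E(G2) ✓
  (2,3) → (φ(2),φ(3)) = (1,6) ∈ E(G2) ✓
  (2,4) → (φ(2),φ(4)) = (6,7) ∈ E(G2) ✓
  (2,5) → (φ(2),φ(5)) = (5,6) ∈ E(G2) ✓
  (2,7) → (φ(2),φ(7)) = (0,6) ∈ E(G2) ✓
  (3,4) → (φ(3),φ(4)) = (1,7) ∈ E(G2) ✓
  (3,7) → (φ(3),φ(7)) = (0,1) ∈ E(G2) ✓
  (4,7) → (φ(4),φ(7)) = (0,7) ∈ E(G2) ✓
  (5,6) → (φ(5),φ(6)) = (2,5) ∈ E(G2) ✓
All 17 edges of G1 map to edges of G2, and |E(G1)| = |E(G2)| = 17, so φ is a bijection on edges as well as vertices. Hence G1 ≅ G2.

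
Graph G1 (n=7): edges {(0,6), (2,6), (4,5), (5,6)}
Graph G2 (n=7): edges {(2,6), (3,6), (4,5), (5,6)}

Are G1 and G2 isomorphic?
Yes, isomorphic

The graphs are isomorphic.
One valid mapping φ: V(G1) → V(G2): 0→3, 1→1, 2→2, 3→0, 4→4, 5→5, 6→6

Verify φ preserves adjacency — for each edge of G1, its image is an edge of G2:
  (0,6) → (φ(0),φ(6)) = (3,6) ∈ E(G2) ✓
  (2,6) → (φ(2),φ(6)) = (2,6) ∈ E(G2) ✓
  (4,5) → (φ(4),φ(5)) = (4,5) ∈ E(G2) ✓
  (5,6) → (φ(5),φ(6)) = (5,6) ∈ E(G2) ✓
All 4 edges of G1 map to edges of G2, and |E(G1)| = |E(G2)| = 4, so φ is a bijection on edges as well as vertices. Hence G1 ≅ G2.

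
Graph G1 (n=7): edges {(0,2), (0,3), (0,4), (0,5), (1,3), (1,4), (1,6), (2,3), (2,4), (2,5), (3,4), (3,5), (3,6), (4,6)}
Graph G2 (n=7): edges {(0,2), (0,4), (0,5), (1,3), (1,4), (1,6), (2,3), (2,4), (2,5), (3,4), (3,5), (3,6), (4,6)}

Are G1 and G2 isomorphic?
No, not isomorphic

The graphs are NOT isomorphic.

Counting edges: G1 has 14 edge(s); G2 has 13 edge(s).
Edge count is an isomorphism invariant (a bijection on vertices induces a bijection on edges), so differing edge counts rule out isomorphism.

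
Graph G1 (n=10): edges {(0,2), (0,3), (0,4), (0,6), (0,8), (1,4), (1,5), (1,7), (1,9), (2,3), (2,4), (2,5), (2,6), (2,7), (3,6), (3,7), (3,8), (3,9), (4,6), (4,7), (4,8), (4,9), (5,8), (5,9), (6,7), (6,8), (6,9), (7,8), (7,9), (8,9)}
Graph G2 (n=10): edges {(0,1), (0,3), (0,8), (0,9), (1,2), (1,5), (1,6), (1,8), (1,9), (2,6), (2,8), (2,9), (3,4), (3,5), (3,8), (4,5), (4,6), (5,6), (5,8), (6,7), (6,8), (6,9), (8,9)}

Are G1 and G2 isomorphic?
No, not isomorphic

The graphs are NOT isomorphic.

Counting triangles (3-cliques): G1 has 34, G2 has 20.
Triangle count is an isomorphism invariant, so differing triangle counts rule out isomorphism.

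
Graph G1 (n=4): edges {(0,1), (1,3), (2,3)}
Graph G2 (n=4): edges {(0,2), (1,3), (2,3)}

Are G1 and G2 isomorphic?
Yes, isomorphic

The graphs are isomorphic.
One valid mapping φ: V(G1) → V(G2): 0→1, 1→3, 2→0, 3→2

Verify φ preserves adjacency — for each edge of G1, its image is an edge of G2:
  (0,1) → (φ(0),φ(1)) = (1,3) ∈ E(G2) ✓
  (1,3) → (φ(1),φ(3)) = (2,3) ∈ E(G2) ✓
  (2,3) → (φ(2),φ(3)) = (0,2) ∈ E(G2) ✓
All 3 edges of G1 map to edges of G2, and |E(G1)| = |E(G2)| = 3, so φ is a bijection on edges as well as vertices. Hence G1 ≅ G2.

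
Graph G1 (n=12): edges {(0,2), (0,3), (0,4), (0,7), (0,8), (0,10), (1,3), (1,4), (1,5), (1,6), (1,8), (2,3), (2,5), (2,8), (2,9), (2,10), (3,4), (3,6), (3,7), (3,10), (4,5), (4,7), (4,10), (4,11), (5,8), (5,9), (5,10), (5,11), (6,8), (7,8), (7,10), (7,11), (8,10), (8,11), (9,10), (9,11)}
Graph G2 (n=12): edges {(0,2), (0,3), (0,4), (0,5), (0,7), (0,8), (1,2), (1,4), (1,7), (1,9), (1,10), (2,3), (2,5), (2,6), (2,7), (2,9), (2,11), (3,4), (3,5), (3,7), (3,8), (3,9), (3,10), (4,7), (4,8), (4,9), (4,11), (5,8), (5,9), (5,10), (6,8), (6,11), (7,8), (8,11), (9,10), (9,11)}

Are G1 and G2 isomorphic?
Yes, isomorphic

The graphs are isomorphic.
One valid mapping φ: V(G1) → V(G2): 0→0, 1→11, 2→5, 3→8, 4→4, 5→9, 6→6, 7→7, 8→2, 9→10, 10→3, 11→1

Verify φ preserves adjacency — for each edge of G1, its image is an edge of G2:
  (0,2) → (φ(0),φ(2)) = (0,5) ∈ E(G2) ✓
  (0,3) → (φ(0),φ(3)) = (0,8) ∈ E(G2) ✓
  (0,4) → (φ(0),φ(4)) = (0,4) ∈ E(G2) ✓
  (0,7) → (φ(0),φ(7)) = (0,7) ∈ E(G2) ✓
  (0,8) → (φ(0),φ(8)) = (0,2) ∈ E(G2) ✓
  (0,10) → (φ(0),φ(10)) = (0,3) ∈ E(G2) ✓
  (1,3) → (φ(1),φ(3)) = (8,11) ∈ E(G2) ✓
  (1,4) → (φ(1),φ(4)) = (4,11) ∈ E(G2) ✓
  (1,5) → (φ(1),φ(5)) = (9,11) ∈ E(G2) ✓
  (1,6) → (φ(1),φ(6)) = (6,11) ∈ E(G2) ✓
  (1,8) → (φ(1),φ(8)) = (2,11) ∈ E(G2) ✓
  (2,3) → (φ(2),φ(3)) = (5,8) ∈ E(G2) ✓
  (2,5) → (φ(2),φ(5)) = (5,9) ∈ E(G2) ✓
  (2,8) → (φ(2),φ(8)) = (2,5) ∈ E(G2) ✓
  (2,9) → (φ(2),φ(9)) = (5,10) ∈ E(G2) ✓
  (2,10) → (φ(2),φ(10)) = (3,5) ∈ E(G2) ✓
  (3,4) → (φ(3),φ(4)) = (4,8) ∈ E(G2) ✓
  (3,6) → (φ(3),φ(6)) = (6,8) ∈ E(G2) ✓
  (3,7) → (φ(3),φ(7)) = (7,8) ∈ E(G2) ✓
  (3,10) → (φ(3),φ(10)) = (3,8) ∈ E(G2) ✓
  (4,5) → (φ(4),φ(5)) = (4,9) ∈ E(G2) ✓
  (4,7) → (φ(4),φ(7)) = (4,7) ∈ E(G2) ✓
  (4,10) → (φ(4),φ(10)) = (3,4) ∈ E(G2) ✓
  (4,11) → (φ(4),φ(11)) = (1,4) ∈ E(G2) ✓
  (5,8) → (φ(5),φ(8)) = (2,9) ∈ E(G2) ✓
  (5,9) → (φ(5),φ(9)) = (9,10) ∈ E(G2) ✓
  (5,10) → (φ(5),φ(10)) = (3,9) ∈ E(G2) ✓
  (5,11) → (φ(5),φ(11)) = (1,9) ∈ E(G2) ✓
  (6,8) → (φ(6),φ(8)) = (2,6) ∈ E(G2) ✓
  (7,8) → (φ(7),φ(8)) = (2,7) ∈ E(G2) ✓
  (7,10) → (φ(7),φ(10)) = (3,7) ∈ E(G2) ✓
  (7,11) → (φ(7),φ(11)) = (1,7) ∈ E(G2) ✓
  (8,10) → (φ(8),φ(10)) = (2,3) ∈ E(G2) ✓
  (8,11) → (φ(8),φ(11)) = (1,2) ∈ E(G2) ✓
  (9,10) → (φ(9),φ(10)) = (3,10) ∈ E(G2) ✓
  (9,11) → (φ(9),φ(11)) = (1,10) ∈ E(G2) ✓
All 36 edges of G1 map to edges of G2, and |E(G1)| = |E(G2)| = 36, so φ is a bijection on edges as well as vertices. Hence G1 ≅ G2.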